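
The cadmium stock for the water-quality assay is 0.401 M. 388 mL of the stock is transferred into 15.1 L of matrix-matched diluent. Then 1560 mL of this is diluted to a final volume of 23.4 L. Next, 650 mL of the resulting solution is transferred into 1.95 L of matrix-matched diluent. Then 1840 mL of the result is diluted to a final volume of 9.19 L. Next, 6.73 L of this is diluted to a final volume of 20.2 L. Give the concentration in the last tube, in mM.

0.0112 mM

Overall dilution factor = 39.92 × 15 × 4 × 4.995 × 3.001 = 3.59 × 10⁴.
0.401 M / 3.59 × 10⁴ = 1.12 × 10⁻⁵ M = 0.0112 mM.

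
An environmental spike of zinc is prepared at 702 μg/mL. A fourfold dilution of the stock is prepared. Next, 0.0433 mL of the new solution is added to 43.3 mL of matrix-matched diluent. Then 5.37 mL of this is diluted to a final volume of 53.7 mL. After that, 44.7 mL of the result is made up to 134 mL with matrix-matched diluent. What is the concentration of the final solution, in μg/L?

Overall dilution factor = 4 × 1001 × 10 × 2.998 = 1.20 × 10⁵.
702 μg/mL / 1.20 × 10⁵ = 5.85 × 10⁻³ μg/mL = 5.85 μg/L.

5.85 μg/L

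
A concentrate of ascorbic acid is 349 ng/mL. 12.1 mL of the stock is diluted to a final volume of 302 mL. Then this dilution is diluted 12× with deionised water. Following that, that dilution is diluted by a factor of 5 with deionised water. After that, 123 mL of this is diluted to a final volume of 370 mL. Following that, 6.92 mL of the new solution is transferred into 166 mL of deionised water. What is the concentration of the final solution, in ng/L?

3.10 ng/L

Overall dilution factor = 24.96 × 12 × 5 × 3.008 × 24.99 = 1.13 × 10⁵.
349 ng/mL / 1.13 × 10⁵ = 3.10 × 10⁻³ ng/mL = 3.10 ng/L.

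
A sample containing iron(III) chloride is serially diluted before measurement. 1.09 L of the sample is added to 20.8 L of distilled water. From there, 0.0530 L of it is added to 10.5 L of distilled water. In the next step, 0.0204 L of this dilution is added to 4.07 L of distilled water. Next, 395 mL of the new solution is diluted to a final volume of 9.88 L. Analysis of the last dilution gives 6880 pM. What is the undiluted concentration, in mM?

138 mM

Overall dilution factor = 20.08 × 199.1 × 200.5 × 25.01 = 2.01 × 10⁷.
Original = 6880 pM × 2.01 × 10⁷ = 1.38 × 10¹¹ pM = 138 mM.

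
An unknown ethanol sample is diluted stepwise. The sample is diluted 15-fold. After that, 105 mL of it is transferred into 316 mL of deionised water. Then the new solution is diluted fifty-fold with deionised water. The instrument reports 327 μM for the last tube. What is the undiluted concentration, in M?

0.983 M

Overall dilution factor = 15 × 4.010 × 50 = 3007.
Original = 327 μM × 3007 = 9.83 × 10⁵ μM = 0.983 M.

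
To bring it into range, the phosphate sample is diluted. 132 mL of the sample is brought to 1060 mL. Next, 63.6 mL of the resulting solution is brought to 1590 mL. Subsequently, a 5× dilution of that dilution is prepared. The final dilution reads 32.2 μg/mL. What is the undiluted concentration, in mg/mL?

32.3 mg/mL

Overall dilution factor = 8.030 × 25 × 5 = 1004.
Original = 32.2 μg/mL × 1004 = 3.23 × 10⁴ μg/mL = 32.3 mg/mL.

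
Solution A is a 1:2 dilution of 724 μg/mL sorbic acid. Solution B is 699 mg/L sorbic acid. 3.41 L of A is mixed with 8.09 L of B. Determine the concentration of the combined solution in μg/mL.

599 μg/mL

C_A = 724 μg/mL / 2 = 362 μg/mL.
C_B = 699 mg/L = 699 μg/mL.
C_mix = (C_A·V_A + C_B·V_B)/(V_A + V_B) = (362×3.41 + 699×8.09) / 11.50 = 599 μg/mL.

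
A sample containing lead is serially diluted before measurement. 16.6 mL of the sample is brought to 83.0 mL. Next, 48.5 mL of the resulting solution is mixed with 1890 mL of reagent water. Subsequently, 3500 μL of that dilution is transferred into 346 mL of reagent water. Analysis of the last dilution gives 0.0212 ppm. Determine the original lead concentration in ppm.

423 ppm

Overall dilution factor = 5 × 39.97 × 99.86 = 2.00 × 10⁴.
Original = 0.0212 ppm × 2.00 × 10⁴ = 423 ppm.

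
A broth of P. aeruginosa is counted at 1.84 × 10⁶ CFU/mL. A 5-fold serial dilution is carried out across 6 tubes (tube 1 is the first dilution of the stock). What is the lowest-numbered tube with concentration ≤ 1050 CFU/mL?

Tube n has concentration 1.84 × 10⁶ CFU/mL / 5ⁿ.
Need 5ⁿ ≥ 1.84 × 10⁶ CFU/mL / 1050 CFU/mL = 1752, so n ≥ 4.64.
First such tube: n = 5.

tube 5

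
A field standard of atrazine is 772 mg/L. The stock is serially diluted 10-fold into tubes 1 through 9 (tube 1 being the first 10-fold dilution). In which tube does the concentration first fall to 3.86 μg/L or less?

Tube n has concentration 772 mg/L / 10ⁿ.
Need 10ⁿ ≥ 772 mg/L / 3.86 μg/L = 2.00 × 10⁵, so n ≥ 5.30.
First such tube: n = 6.

tube 6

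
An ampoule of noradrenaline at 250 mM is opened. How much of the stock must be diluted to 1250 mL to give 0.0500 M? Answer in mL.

250 mL

0.0500 M = 50.0 mM.
V₁ = C₂V₂/C₁ = 50.0 × 1250 / 250 = 250 mL.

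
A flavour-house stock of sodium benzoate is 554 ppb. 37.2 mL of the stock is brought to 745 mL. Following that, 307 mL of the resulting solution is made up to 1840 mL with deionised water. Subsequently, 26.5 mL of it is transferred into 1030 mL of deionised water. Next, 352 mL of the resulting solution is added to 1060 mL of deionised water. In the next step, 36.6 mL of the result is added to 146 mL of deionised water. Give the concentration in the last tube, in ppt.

Overall dilution factor = 20.03 × 5.993 × 39.87 × 4.011 × 4.989 = 9.58 × 10⁴.
554 ppb / 9.58 × 10⁴ = 5.78 × 10⁻³ ppb = 5.78 ppt.

5.78 ppt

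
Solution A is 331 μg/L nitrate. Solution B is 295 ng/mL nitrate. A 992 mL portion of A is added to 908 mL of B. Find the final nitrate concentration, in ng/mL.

C_B = 295 ng/mL = 295 μg/L.
C_mix = (C_A·V_A + C_B·V_B)/(V_A + V_B) = (331×992 + 295×908) / 1900 = 314 μg/L = 314 ng/mL.

314 ng/mL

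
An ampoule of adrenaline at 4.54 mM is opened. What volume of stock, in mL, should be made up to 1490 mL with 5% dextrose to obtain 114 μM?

114 μM = 0.114 mM.
V₁ = C₂V₂/C₁ = 0.114 × 1490 / 4.54 = 37.4 mL.

37.4 mL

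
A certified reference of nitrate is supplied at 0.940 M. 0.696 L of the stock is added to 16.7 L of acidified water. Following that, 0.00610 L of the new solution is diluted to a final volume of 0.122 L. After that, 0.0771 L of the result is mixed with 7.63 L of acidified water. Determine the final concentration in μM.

18.8 μM

Overall dilution factor = 24.99 × 20 × 99.96 = 5.00 × 10⁴.
0.940 M / 5.00 × 10⁴ = 1.88 × 10⁻⁵ M = 18.8 μM.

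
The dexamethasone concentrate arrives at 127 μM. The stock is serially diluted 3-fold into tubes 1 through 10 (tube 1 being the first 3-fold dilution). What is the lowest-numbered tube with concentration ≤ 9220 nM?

Tube n has concentration 127 μM / 3ⁿ.
Need 3ⁿ ≥ 127 μM / 9220 nM = 13.8, so n ≥ 2.39.
First such tube: n = 3.

tube 3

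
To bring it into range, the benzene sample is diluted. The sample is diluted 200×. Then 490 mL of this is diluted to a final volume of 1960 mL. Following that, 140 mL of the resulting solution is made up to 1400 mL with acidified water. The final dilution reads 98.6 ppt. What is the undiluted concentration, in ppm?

0.789 ppm

Overall dilution factor = 200 × 4 × 10 = 8000.
Original = 98.6 ppt × 8000 = 7.89 × 10⁵ ppt = 0.789 ppm.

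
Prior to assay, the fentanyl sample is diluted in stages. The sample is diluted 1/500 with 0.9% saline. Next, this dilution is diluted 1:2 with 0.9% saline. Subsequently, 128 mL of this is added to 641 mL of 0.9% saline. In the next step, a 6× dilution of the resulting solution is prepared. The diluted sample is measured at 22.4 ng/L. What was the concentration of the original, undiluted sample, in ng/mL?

Overall dilution factor = 500 × 2 × 6.008 × 6 = 3.60 × 10⁴.
Original = 22.4 ng/L × 3.60 × 10⁴ = 8.07 × 10⁵ ng/L = 807 ng/mL.

807 ng/mL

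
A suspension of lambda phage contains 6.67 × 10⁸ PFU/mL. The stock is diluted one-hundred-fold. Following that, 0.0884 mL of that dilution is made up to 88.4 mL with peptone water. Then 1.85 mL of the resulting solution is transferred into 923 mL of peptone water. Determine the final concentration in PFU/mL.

Overall dilution factor = 100 × 1000 × 499.9 = 5.00 × 10⁷.
6.67 × 10⁸ PFU/mL / 5.00 × 10⁷ = 13.3 PFU/mL.

13.3 PFU/mL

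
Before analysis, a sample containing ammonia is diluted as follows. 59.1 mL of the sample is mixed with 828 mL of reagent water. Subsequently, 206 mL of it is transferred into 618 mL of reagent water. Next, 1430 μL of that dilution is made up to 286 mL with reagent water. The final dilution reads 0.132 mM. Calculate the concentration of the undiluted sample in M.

1.59 M

Overall dilution factor = 15.01 × 4 × 200 = 1.20 × 10⁴.
Original = 0.132 mM × 1.20 × 10⁴ = 1585 mM = 1.59 M.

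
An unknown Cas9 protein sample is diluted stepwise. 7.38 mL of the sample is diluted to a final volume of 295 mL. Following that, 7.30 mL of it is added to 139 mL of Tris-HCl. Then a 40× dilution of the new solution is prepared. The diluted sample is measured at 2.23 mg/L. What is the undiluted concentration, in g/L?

71.5 g/L

Overall dilution factor = 39.97 × 20.04 × 40 = 3.20 × 10⁴.
Original = 2.23 mg/L × 3.20 × 10⁴ = 7.15 × 10⁴ mg/L = 71.5 g/L.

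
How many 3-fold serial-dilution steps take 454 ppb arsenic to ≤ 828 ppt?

6

Need 3ⁿ ≥ 548, so n ≥ log(548)/log(3) = 5.74.
Minimum whole steps: n = 6.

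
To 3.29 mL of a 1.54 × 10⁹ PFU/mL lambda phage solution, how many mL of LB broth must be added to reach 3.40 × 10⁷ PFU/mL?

146 mL

V₂ = C₁V₁/C₂ = 1.54 × 10⁹ × 3.29 / 3.40 × 10⁷ = 149 mL.
Diluent to add = V₂ − V₁ = 149 − 3.29 = 146 mL.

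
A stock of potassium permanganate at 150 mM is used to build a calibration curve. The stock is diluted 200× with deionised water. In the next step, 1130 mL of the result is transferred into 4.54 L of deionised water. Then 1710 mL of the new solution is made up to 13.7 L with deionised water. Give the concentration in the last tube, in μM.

Overall dilution factor = 200 × 5.018 × 8.012 = 8040.
150 mM / 8040 = 0.0187 mM = 18.7 μM.

18.7 μM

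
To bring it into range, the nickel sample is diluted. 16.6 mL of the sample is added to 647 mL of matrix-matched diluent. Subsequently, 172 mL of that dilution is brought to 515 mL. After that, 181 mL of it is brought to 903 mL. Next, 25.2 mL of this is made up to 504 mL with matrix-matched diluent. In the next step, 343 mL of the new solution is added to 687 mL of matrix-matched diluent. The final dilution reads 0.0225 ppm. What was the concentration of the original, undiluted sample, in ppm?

Overall dilution factor = 39.98 × 2.994 × 4.989 × 20 × 3.003 = 3.59 × 10⁴.
Original = 0.0225 ppm × 3.59 × 10⁴ = 807 ppm.

807 ppm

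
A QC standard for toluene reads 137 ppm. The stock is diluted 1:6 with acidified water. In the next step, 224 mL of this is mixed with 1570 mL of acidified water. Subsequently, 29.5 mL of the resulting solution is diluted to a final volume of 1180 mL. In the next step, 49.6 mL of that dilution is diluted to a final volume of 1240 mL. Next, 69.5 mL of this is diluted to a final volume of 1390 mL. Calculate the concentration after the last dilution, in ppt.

143 ppt

Overall dilution factor = 6 × 8.009 × 40 × 25 × 20 = 9.61 × 10⁵.
137 ppm / 9.61 × 10⁵ = 1.43 × 10⁻⁴ ppm = 143 ppt.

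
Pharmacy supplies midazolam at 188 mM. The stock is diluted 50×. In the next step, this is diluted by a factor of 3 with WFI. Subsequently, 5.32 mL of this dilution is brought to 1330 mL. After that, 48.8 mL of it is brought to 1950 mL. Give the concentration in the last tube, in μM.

Overall dilution factor = 50 × 3 × 250 × 39.96 = 1.50 × 10⁶.
188 mM / 1.50 × 10⁶ = 1.25 × 10⁻⁴ mM = 0.125 μM.

0.125 μM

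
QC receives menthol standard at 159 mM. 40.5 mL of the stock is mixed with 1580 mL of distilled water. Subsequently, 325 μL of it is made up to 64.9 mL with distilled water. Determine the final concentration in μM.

19.9 μM

Overall dilution factor = 40.01 × 199.7 = 7990.
159 mM / 7990 = 0.0199 mM = 19.9 μM.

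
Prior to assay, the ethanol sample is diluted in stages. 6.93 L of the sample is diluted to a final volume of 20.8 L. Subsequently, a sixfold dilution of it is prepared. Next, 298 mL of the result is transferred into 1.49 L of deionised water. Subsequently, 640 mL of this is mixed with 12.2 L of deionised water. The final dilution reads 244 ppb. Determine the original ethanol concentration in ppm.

Overall dilution factor = 3.001 × 6 × 6 × 20.06 = 2168.
Original = 244 ppb × 2168 = 5.29 × 10⁵ ppb = 529 ppm.

529 ppm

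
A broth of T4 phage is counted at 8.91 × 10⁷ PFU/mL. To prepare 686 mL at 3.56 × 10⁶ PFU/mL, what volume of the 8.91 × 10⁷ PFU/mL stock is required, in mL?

V₁ = C₂V₂/C₁ = 3.56 × 10⁶ × 686 / 8.91 × 10⁷ = 27.4 mL.

27.4 mL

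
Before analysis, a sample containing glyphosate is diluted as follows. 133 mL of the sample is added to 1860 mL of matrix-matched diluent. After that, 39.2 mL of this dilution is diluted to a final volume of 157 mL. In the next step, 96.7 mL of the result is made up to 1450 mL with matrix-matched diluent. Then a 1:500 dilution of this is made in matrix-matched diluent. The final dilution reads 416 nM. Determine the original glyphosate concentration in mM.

Overall dilution factor = 14.98 × 4.005 × 14.99 × 500 = 4.50 × 10⁵.
Original = 416 nM × 4.50 × 10⁵ = 1.87 × 10⁸ nM = 187 mM.

187 mM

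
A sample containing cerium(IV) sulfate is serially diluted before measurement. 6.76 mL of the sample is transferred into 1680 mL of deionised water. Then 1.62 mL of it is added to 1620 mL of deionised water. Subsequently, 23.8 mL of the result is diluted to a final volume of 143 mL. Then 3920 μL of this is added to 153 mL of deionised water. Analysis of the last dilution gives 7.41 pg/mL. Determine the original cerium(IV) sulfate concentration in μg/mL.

Overall dilution factor = 249.5 × 1001 × 6.008 × 40.03 = 6.01 × 10⁷.
Original = 7.41 pg/mL × 6.01 × 10⁷ = 4.45 × 10⁸ pg/mL = 445 μg/mL.

445 μg/mL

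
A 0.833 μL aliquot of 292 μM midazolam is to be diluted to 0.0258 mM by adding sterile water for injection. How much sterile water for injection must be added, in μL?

8.59 μL

0.0258 mM = 25.8 μM.
V₂ = C₁V₁/C₂ = 292 × 0.833 / 25.8 = 9.43 μL.
Diluent to add = V₂ − V₁ = 9.43 − 0.833 = 8.59 μL.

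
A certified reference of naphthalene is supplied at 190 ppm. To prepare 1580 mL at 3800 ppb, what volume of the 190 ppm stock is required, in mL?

31.6 mL

3800 ppb = 3.80 ppm.
V₁ = C₂V₂/C₁ = 3.80 × 1580 / 190 = 31.6 mL.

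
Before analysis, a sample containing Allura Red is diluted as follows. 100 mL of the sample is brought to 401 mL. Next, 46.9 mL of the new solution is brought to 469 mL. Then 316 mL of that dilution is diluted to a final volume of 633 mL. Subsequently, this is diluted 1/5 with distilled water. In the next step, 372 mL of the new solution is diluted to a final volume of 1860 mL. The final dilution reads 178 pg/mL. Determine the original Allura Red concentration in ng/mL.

357 ng/mL

Overall dilution factor = 4.010 × 10 × 2.003 × 5 × 5 = 2008.
Original = 178 pg/mL × 2008 = 3.57 × 10⁵ pg/mL = 357 ng/mL.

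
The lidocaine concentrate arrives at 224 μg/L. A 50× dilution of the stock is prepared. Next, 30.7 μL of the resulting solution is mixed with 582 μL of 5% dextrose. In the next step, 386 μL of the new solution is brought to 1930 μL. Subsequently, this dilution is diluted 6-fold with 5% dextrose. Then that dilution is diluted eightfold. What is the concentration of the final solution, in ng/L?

Overall dilution factor = 50 × 19.96 × 5 × 6 × 8 = 2.39 × 10⁵.
224 μg/L / 2.39 × 10⁵ = 9.35 × 10⁻⁴ μg/L = 0.935 ng/L.

0.935 ng/L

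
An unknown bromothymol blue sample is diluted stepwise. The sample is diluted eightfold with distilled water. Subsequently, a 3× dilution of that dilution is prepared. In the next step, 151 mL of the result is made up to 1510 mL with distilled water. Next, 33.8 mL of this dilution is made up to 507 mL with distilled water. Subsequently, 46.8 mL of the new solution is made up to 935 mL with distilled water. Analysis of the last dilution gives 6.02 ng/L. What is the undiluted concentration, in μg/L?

Overall dilution factor = 8 × 3 × 10 × 15 × 19.98 = 7.19 × 10⁴.
Original = 6.02 ng/L × 7.19 × 10⁴ = 4.33 × 10⁵ ng/L = 433 μg/L.

433 μg/L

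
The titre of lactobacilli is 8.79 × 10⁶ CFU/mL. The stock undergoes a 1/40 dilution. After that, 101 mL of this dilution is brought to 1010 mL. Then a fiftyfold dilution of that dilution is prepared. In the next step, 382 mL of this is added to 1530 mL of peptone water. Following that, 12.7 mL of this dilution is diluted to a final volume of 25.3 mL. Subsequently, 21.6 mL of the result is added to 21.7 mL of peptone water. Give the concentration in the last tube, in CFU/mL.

Overall dilution factor = 40 × 10 × 50 × 5.005 × 1.992 × 2.005 = 4.00 × 10⁵.
8.79 × 10⁶ CFU/mL / 4.00 × 10⁵ = 22.0 CFU/mL.

22.0 CFU/mL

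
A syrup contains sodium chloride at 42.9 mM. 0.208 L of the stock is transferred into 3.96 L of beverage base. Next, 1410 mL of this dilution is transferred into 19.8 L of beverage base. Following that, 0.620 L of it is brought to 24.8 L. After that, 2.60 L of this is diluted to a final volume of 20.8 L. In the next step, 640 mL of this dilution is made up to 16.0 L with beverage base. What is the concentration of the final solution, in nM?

17.8 nM

Overall dilution factor = 20.04 × 15.04 × 40 × 8 × 25 = 2.41 × 10⁶.
42.9 mM / 2.41 × 10⁶ = 1.78 × 10⁻⁵ mM = 17.8 nM.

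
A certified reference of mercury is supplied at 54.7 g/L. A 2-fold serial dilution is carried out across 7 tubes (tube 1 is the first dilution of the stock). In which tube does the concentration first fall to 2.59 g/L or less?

Tube n has concentration 54.7 g/L / 2ⁿ.
Need 2ⁿ ≥ 54.7 g/L / 2.59 g/L = 21.1, so n ≥ 4.40.
First such tube: n = 5.

tube 5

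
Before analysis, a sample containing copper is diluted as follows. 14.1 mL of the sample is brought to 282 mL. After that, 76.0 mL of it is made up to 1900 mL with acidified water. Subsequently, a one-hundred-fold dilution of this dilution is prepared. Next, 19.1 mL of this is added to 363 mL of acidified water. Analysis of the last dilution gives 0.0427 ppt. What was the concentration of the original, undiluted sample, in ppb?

Overall dilution factor = 20 × 25 × 100 × 20.01 = 1.00 × 10⁶.
Original = 0.0427 ppt × 1.00 × 10⁶ = 4.27 × 10⁴ ppt = 42.7 ppb.

42.7 ppb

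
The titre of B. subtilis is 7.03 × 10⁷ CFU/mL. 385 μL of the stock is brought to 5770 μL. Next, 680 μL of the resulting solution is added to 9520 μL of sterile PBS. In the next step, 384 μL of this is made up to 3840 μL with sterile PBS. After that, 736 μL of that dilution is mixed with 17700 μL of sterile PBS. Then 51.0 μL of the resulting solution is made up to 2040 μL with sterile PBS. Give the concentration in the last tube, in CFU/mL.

Overall dilution factor = 14.99 × 15 × 10 × 25.05 × 40 = 2.25 × 10⁶.
7.03 × 10⁷ CFU/mL / 2.25 × 10⁶ = 31.2 CFU/mL.

31.2 CFU/mL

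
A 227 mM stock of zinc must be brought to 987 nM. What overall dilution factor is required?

Factor = C₀/C_target = 227 mM / 987 nM = 2.30 × 10⁵.

2.30 × 10⁵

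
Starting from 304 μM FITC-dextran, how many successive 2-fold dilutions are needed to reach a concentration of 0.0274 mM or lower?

4

Need 2ⁿ ≥ 11.1, so n ≥ log(11.1)/log(2) = 3.47.
Minimum whole steps: n = 4.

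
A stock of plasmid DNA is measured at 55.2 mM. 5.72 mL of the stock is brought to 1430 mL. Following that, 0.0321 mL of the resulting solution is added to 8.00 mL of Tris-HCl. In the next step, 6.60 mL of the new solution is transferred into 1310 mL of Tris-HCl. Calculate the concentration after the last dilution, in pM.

4420 pM

Overall dilution factor = 250 × 250.2 × 199.5 = 1.25 × 10⁷.
55.2 mM / 1.25 × 10⁷ = 4.42 × 10⁻⁶ mM = 4420 pM.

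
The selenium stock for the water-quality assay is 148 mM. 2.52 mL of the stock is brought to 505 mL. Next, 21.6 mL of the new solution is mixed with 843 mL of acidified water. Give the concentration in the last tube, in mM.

Overall dilution factor = 200.4 × 40.03 = 8021.
148 mM / 8021 = 0.0185 mM.

0.0185 mM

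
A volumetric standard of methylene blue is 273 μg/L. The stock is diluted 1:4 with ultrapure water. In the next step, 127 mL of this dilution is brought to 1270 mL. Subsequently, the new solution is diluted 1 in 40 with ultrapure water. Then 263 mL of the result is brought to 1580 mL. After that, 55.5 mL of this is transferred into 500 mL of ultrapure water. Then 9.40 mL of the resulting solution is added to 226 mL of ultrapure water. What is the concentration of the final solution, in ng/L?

Overall dilution factor = 4 × 10 × 40 × 6.008 × 10.01 × 25.04 = 2.41 × 10⁶.
273 μg/L / 2.41 × 10⁶ = 1.13 × 10⁻⁴ μg/L = 0.113 ng/L.

0.113 ng/L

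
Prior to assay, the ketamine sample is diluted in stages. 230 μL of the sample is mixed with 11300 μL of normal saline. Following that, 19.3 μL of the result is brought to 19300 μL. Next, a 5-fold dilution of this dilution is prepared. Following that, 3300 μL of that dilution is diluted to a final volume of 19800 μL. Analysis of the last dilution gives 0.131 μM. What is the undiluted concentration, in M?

0.197 M

Overall dilution factor = 50.13 × 1000 × 5 × 6 = 1.50 × 10⁶.
Original = 0.131 μM × 1.50 × 10⁶ = 1.97 × 10⁵ μM = 0.197 M.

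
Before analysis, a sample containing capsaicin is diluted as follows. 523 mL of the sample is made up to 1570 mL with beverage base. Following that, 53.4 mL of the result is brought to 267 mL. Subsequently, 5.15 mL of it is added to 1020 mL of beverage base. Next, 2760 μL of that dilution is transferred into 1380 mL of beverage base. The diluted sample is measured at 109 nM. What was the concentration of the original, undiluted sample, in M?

Overall dilution factor = 3.002 × 5 × 199.1 × 501 = 1.50 × 10⁶.
Original = 109 nM × 1.50 × 10⁶ = 1.63 × 10⁸ nM = 0.163 M.

0.163 M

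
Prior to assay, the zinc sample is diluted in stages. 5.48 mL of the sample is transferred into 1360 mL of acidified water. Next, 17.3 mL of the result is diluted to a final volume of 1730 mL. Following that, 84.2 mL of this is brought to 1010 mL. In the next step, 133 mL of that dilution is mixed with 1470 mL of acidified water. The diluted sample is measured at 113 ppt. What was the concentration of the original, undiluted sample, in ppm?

Overall dilution factor = 249.2 × 100 × 12.00 × 12.05 = 3.60 × 10⁶.
Original = 113 ppt × 3.60 × 10⁶ = 4.07 × 10⁸ ppt = 407 ppm.

407 ppm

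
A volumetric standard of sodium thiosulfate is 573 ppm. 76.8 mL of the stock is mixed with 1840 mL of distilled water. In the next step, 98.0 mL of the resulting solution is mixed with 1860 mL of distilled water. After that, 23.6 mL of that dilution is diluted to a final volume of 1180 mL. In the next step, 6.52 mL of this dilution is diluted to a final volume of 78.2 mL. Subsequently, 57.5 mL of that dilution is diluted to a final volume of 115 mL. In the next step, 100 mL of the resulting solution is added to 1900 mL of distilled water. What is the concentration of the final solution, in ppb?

0.0479 ppb

Overall dilution factor = 24.96 × 19.98 × 50 × 11.99 × 2 × 20 = 1.20 × 10⁷.
573 ppm / 1.20 × 10⁷ = 4.79 × 10⁻⁵ ppm = 0.0479 ppb.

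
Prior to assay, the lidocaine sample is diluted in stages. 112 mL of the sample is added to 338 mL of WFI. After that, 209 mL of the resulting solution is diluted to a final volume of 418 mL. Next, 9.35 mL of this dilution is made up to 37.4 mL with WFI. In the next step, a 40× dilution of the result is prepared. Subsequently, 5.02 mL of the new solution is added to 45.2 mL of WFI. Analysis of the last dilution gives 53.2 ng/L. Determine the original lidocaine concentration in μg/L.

684 μg/L

Overall dilution factor = 4.018 × 2 × 4 × 40 × 10.00 = 1.29 × 10⁴.
Original = 53.2 ng/L × 1.29 × 10⁴ = 6.84 × 10⁵ ng/L = 684 μg/L.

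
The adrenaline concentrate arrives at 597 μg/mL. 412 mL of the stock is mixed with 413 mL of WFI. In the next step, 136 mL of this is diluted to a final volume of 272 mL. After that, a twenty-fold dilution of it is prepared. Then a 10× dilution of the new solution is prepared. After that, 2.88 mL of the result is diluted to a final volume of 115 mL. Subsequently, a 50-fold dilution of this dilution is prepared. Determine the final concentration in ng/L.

Overall dilution factor = 2.002 × 2 × 20 × 10 × 39.93 × 50 = 1.60 × 10⁶.
597 μg/mL / 1.60 × 10⁶ = 3.73 × 10⁻⁴ μg/mL = 373 ng/L.

373 ng/L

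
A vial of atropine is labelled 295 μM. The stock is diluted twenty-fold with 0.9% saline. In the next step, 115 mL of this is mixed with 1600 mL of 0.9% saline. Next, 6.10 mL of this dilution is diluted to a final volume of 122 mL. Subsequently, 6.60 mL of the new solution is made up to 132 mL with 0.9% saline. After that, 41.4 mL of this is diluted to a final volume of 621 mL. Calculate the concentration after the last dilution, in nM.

Overall dilution factor = 20 × 14.91 × 20 × 20 × 15 = 1.79 × 10⁶.
295 μM / 1.79 × 10⁶ = 1.65 × 10⁻⁴ μM = 0.165 nM.

0.165 nM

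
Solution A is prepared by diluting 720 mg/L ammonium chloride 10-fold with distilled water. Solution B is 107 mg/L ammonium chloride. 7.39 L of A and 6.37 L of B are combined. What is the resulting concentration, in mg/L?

88.2 mg/L

C_A = 720 mg/L / 10 = 72.0 mg/L.
C_mix = (C_A·V_A + C_B·V_B)/(V_A + V_B) = (72.0×7.39 + 107×6.37) / 13.76 = 88.2 mg/L.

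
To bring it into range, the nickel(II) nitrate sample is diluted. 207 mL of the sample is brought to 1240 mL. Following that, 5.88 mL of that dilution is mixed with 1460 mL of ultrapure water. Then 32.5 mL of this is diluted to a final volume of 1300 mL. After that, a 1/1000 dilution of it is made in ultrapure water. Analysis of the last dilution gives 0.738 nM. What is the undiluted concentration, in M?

Overall dilution factor = 5.990 × 249.3 × 40 × 1000 = 5.97 × 10⁷.
Original = 0.738 nM × 5.97 × 10⁷ = 4.41 × 10⁷ nM = 0.0441 M.

0.0441 M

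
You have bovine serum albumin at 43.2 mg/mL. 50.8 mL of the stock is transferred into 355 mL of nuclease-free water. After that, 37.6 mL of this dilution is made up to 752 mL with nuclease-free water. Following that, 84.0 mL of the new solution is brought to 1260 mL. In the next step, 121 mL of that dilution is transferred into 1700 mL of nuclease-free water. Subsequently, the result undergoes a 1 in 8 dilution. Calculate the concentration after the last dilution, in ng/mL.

Overall dilution factor = 7.988 × 20 × 15 × 15.05 × 8 = 2.89 × 10⁵.
43.2 mg/mL / 2.89 × 10⁵ = 1.50 × 10⁻⁴ mg/mL = 150 ng/mL.

150 ng/mL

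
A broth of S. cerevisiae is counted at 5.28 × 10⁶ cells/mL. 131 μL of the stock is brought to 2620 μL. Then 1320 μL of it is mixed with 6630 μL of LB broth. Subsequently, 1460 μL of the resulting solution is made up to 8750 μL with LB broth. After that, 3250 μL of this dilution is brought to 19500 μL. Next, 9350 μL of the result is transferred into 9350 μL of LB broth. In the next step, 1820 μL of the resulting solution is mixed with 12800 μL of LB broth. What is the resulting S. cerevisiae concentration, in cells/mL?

75.9 cells/mL

Overall dilution factor = 20 × 6.023 × 5.993 × 6 × 2 × 8.033 = 6.96 × 10⁴.
5.28 × 10⁶ cells/mL / 6.96 × 10⁴ = 75.9 cells/mL.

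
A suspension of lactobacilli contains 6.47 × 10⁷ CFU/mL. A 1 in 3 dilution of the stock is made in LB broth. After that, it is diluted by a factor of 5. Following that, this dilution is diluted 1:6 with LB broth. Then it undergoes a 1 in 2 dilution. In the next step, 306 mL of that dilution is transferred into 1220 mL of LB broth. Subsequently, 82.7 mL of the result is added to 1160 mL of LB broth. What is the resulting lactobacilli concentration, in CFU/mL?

4800 CFU/mL

Overall dilution factor = 3 × 5 × 6 × 2 × 4.987 × 15.03 = 1.35 × 10⁴.
6.47 × 10⁷ CFU/mL / 1.35 × 10⁴ = 4800 CFU/mL.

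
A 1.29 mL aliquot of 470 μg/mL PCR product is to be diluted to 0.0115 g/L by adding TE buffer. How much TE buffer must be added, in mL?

51.4 mL

0.0115 g/L = 11.5 μg/mL.
V₂ = C₁V₁/C₂ = 470 × 1.29 / 11.5 = 52.7 mL.
Diluent to add = V₂ − V₁ = 52.7 − 1.29 = 51.4 mL.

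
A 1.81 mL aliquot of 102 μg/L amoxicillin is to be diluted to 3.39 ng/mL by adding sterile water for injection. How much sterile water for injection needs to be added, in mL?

3.39 ng/mL = 3.39 μg/L.
V₂ = C₁V₁/C₂ = 102 × 1.81 / 3.39 = 54.5 mL.
Diluent to add = V₂ − V₁ = 54.5 − 1.81 = 52.7 mL.

52.7 mL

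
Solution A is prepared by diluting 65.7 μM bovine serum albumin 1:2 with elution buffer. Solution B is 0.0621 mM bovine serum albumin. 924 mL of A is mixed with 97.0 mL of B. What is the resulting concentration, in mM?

C_A = 65.7 μM / 2 = 32.9 μM.
C_B = 0.0621 mM = 62.1 μM.
C_mix = (C_A·V_A + C_B·V_B)/(V_A + V_B) = (32.9×924 + 62.1×97.0) / 1021 = 35.6 μM = 0.0356 mM.

0.0356 mM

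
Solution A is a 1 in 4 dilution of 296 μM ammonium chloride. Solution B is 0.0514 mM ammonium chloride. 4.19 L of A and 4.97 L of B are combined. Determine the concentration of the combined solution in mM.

0.0617 mM

C_A = 296 μM / 4 = 74.0 μM.
C_B = 0.0514 mM = 51.4 μM.
C_mix = (C_A·V_A + C_B·V_B)/(V_A + V_B) = (74.0×4.19 + 51.4×4.97) / 9.160 = 61.7 μM = 0.0617 mM.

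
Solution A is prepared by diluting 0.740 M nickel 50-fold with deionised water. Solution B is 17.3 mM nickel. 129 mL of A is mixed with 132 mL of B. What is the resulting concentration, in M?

0.0161 M

C_A = 0.740 M / 50 = 0.0148 M.
C_B = 17.3 mM = 0.0173 M.
C_mix = (C_A·V_A + C_B·V_B)/(V_A + V_B) = (0.0148×129 + 0.0173×132) / 261.0 = 0.0161 M.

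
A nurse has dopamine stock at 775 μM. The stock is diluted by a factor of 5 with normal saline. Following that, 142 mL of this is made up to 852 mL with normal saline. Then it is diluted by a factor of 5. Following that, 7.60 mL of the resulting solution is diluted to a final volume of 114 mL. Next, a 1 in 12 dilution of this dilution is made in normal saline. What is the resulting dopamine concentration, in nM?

28.7 nM

Overall dilution factor = 5 × 6 × 5 × 15 × 12 = 2.70 × 10⁴.
775 μM / 2.70 × 10⁴ = 0.0287 μM = 28.7 nM.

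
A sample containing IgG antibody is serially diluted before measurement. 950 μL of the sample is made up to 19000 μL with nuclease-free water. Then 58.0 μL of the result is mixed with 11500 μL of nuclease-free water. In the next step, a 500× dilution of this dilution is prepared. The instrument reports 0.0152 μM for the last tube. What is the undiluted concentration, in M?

0.0303 M

Overall dilution factor = 20 × 199.3 × 500 = 1.99 × 10⁶.
Original = 0.0152 μM × 1.99 × 10⁶ = 3.03 × 10⁴ μM = 0.0303 M.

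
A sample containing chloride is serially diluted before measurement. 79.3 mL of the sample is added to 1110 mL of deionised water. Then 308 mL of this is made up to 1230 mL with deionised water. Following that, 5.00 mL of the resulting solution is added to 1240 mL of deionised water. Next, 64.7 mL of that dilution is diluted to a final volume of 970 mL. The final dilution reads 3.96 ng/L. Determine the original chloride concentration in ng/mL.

Overall dilution factor = 15.00 × 3.994 × 249 × 14.99 = 2.24 × 10⁵.
Original = 3.96 ng/L × 2.24 × 10⁵ = 8.85 × 10⁵ ng/L = 885 ng/mL.

885 ng/mL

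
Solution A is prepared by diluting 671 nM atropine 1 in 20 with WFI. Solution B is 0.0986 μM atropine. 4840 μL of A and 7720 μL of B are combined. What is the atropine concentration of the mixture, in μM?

C_A = 671 nM / 20 = 33.5 nM.
C_B = 0.0986 μM = 98.6 nM.
C_mix = (C_A·V_A + C_B·V_B)/(V_A + V_B) = (33.5×4840 + 98.6×7720) / 12560 = 73.5 nM = 0.0735 μM.

0.0735 μM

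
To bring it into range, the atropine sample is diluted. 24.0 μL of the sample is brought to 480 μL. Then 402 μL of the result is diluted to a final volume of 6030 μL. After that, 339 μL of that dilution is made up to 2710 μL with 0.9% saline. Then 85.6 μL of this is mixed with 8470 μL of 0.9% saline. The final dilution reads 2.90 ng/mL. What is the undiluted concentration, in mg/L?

695 mg/L

Overall dilution factor = 20 × 15 × 7.994 × 99.95 = 2.40 × 10⁵.
Original = 2.90 ng/mL × 2.40 × 10⁵ = 6.95 × 10⁵ ng/mL = 695 mg/L.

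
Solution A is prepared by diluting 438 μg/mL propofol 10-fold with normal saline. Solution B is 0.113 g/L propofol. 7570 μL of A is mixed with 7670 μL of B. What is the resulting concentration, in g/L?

0.0786 g/L

C_A = 438 μg/mL / 10 = 43.8 μg/mL.
C_B = 0.113 g/L = 113 μg/mL.
C_mix = (C_A·V_A + C_B·V_B)/(V_A + V_B) = (43.8×7570 + 113×7670) / 15240 = 78.6 μg/mL = 0.0786 g/L.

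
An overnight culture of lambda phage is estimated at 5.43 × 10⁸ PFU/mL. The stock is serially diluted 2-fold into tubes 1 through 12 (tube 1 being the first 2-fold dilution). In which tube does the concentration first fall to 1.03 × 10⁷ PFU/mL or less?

Tube n has concentration 5.43 × 10⁸ PFU/mL / 2ⁿ.
Need 2ⁿ ≥ 5.43 × 10⁸ PFU/mL / 1.03 × 10⁷ PFU/mL = 52.7, so n ≥ 5.72.
First such tube: n = 6.

tube 6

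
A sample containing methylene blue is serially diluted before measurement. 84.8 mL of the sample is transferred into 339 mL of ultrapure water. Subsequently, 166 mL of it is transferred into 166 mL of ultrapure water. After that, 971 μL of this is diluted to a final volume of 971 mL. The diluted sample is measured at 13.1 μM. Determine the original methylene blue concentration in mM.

Overall dilution factor = 4.998 × 2 × 1000 = 9995.
Original = 13.1 μM × 9995 = 1.31 × 10⁵ μM = 131 mM.

131 mM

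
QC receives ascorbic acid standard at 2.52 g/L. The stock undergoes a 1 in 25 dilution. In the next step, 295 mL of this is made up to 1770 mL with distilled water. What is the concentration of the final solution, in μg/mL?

Overall dilution factor = 25 × 6 = 150.
2.52 g/L / 150 = 0.0168 g/L = 16.8 μg/mL.

16.8 μg/mL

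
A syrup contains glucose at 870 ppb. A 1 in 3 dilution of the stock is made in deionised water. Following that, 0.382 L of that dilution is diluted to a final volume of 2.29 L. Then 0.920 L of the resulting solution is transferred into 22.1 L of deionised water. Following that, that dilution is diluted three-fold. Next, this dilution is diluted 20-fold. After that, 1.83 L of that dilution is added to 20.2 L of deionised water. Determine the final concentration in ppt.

Overall dilution factor = 3 × 5.995 × 25.02 × 3 × 20 × 12.04 = 3.25 × 10⁵.
870 ppb / 3.25 × 10⁵ = 2.68 × 10⁻³ ppb = 2.68 ppt.

2.68 ppt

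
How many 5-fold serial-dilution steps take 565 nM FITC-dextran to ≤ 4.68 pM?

8

Need 5ⁿ ≥ 1.21 × 10⁵, so n ≥ log(1.21 × 10⁵)/log(5) = 7.27.
Minimum whole steps: n = 8.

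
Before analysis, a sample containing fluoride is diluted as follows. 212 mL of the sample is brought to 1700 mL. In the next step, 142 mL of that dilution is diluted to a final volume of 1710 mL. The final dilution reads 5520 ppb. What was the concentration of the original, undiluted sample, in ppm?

533 ppm

Overall dilution factor = 8.019 × 12.04 = 96.6.
Original = 5520 ppb × 96.6 = 5.33 × 10⁵ ppb = 533 ppm.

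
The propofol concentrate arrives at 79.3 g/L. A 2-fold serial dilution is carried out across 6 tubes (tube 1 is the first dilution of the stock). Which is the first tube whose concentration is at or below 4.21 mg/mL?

Tube n has concentration 79.3 g/L / 2ⁿ.
Need 2ⁿ ≥ 79.3 g/L / 4.21 mg/mL = 18.8, so n ≥ 4.24.
First such tube: n = 5.

tube 5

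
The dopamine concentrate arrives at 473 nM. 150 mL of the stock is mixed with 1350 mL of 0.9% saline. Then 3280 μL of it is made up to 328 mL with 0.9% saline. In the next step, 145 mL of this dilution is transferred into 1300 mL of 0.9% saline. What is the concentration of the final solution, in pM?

47.5 pM

Overall dilution factor = 10 × 100 × 9.966 = 9966.
473 nM / 9966 = 0.0475 nM = 47.5 pM.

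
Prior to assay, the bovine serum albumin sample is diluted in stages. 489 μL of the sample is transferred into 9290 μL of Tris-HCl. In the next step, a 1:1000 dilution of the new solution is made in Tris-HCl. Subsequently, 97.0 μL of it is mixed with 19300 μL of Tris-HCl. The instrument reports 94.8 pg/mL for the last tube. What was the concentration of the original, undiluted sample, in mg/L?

379 mg/L

Overall dilution factor = 20.00 × 1000 × 200.0 = 4.00 × 10⁶.
Original = 94.8 pg/mL × 4.00 × 10⁶ = 3.79 × 10⁸ pg/mL = 379 mg/L.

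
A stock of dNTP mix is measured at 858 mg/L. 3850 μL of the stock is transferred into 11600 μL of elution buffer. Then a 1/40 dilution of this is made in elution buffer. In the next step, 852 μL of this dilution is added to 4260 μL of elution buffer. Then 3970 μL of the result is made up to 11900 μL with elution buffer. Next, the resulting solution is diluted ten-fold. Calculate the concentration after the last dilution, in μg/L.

Overall dilution factor = 4.013 × 40 × 6 × 2.997 × 10 = 2.89 × 10⁴.
858 mg/L / 2.89 × 10⁴ = 0.0297 mg/L = 29.7 μg/L.

29.7 μg/L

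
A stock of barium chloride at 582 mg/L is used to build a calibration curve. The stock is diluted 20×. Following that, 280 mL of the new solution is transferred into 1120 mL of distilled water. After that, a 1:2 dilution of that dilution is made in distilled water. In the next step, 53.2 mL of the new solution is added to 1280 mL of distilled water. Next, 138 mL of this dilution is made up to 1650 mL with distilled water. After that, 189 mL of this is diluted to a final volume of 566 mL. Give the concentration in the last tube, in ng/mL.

Overall dilution factor = 20 × 5 × 2 × 25.06 × 11.96 × 2.995 = 1.79 × 10⁵.
582 mg/L / 1.79 × 10⁵ = 3.24 × 10⁻³ mg/L = 3.24 ng/mL.

3.24 ng/mL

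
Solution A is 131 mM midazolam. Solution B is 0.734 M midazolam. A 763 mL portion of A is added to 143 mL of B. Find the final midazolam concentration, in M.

C_B = 0.734 M = 734 mM.
C_mix = (C_A·V_A + C_B·V_B)/(V_A + V_B) = (131×763 + 734×143) / 906.0 = 226 mM = 0.226 M.

0.226 M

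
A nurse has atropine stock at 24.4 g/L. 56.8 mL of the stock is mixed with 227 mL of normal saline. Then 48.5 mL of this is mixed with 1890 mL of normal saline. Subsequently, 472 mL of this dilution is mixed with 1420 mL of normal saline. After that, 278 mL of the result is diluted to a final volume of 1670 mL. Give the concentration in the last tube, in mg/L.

5.07 mg/L

Overall dilution factor = 4.996 × 39.97 × 4.008 × 6.007 = 4809.
24.4 g/L / 4809 = 5.07 × 10⁻³ g/L = 5.07 mg/L.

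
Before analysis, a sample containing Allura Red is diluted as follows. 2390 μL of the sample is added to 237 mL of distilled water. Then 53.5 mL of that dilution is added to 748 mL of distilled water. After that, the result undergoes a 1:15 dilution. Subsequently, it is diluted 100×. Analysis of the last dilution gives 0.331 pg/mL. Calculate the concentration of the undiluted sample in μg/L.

745 μg/L

Overall dilution factor = 100.2 × 14.98 × 15 × 100 = 2.25 × 10⁶.
Original = 0.331 pg/mL × 2.25 × 10⁶ = 7.45 × 10⁵ pg/mL = 745 μg/L.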